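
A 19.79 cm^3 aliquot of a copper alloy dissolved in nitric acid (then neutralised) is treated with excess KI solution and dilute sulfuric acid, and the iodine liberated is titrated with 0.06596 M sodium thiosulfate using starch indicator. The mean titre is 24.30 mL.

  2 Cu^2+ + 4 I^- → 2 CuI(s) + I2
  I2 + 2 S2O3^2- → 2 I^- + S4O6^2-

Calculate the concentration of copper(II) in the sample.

0.08099 M

n(S2O3^2-) = 0.02430 × 0.06596 = 1.603 × 10^-3 mol
n(I2) = n(S2O3^2-)/2 = 8.014 × 10^-4 mol
From the 2:1 ratio, n(Cu2+) in the aliquot = 2/1 × 8.014 × 10^-4 = 1.603 × 10^-3 mol
[Cu2+] = 1.603 × 10^-3 / 0.01979 = 0.08099 mol/L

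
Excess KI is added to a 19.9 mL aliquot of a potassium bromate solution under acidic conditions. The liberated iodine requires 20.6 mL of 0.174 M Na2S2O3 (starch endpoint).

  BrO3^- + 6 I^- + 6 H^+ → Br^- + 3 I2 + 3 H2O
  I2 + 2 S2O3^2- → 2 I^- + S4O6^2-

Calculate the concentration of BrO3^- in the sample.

0.0300 M

n(S2O3^2-) = 0.0206 × 0.174 = 3.58 × 10^-3 mol
n(I2) = n(S2O3^2-)/2 = 1.79 × 10^-3 mol
From the 1:3 ratio, n(BrO3^-) in the aliquot = 1/3 × 1.79 × 10^-3 = 5.97 × 10^-4 mol
[BrO3^-] = 5.97 × 10^-4 / 0.0199 = 0.0300 mol/L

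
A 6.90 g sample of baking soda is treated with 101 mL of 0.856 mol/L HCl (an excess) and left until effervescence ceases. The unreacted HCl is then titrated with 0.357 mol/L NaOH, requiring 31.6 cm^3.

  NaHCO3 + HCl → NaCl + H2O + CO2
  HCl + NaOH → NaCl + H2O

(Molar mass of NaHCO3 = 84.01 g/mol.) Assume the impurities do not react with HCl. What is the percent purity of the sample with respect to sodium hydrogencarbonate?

n(HCl) added = 0.101 × 0.856 = 0.0865 mol
n(NaOH) used in back-titration = 0.0316 × 0.357 = 0.0113 mol
n(HCl) left over = 0.0113 mol (1:1 ratio)
n(HCl) consumed by analyte = 0.0865 − 0.0113 = 0.0752 mol
n(NaHCO3) = 0.0752 mol (1:1 ratio)
mass of NaHCO3 = 0.0752 × 84.01 = 6.32 g
% NaHCO3 = 6.32 / 6.90 × 100 = 91.5 %

91.5 %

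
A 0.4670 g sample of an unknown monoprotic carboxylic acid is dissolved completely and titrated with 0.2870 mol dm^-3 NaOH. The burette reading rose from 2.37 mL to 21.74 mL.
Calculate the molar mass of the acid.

n(NaOH) = 0.01937 L × 0.2870 mol/L = 5.559 × 10^-3 mol
n(HA) = 5.559 × 10^-3 mol (1:1 ratio)
M = m / n = 0.4670 g / 5.559 × 10^-3 mol = 84.01 g/mol

84.01 g/mol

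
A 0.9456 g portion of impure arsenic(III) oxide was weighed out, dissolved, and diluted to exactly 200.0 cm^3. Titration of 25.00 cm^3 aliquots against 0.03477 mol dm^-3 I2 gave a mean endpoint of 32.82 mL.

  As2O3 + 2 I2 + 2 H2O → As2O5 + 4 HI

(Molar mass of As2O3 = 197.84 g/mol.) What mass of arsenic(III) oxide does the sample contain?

0.9031 g

n(I2) per titration = 0.03282 × 0.03477 = 1.141 × 10^-3 mol
From the 1:2 ratio, n(As2O3) in each aliquot = 1/2 × 1.141 × 10^-3 = 5.706 × 10^-4 mol
n(As2O3) in the whole flask = 5.706 × 10^-4 × 200.0/25.00 = 4.565 × 10^-3 mol
mass of As2O3 = 4.565 × 10^-3 × 197.84 = 0.9031 g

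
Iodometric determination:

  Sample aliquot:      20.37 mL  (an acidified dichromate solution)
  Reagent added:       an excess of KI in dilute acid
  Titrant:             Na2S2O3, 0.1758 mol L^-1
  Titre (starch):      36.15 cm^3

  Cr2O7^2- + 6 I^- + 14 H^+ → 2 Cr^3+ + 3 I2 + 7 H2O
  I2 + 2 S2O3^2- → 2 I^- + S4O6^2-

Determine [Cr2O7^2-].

0.05200 mol/L

n(S2O3^2-) = 0.03615 × 0.1758 = 6.355 × 10^-3 mol
n(I2) = n(S2O3^2-)/2 = 3.178 × 10^-3 mol
From the 1:3 ratio, n(Cr2O7^2-) in the aliquot = 1/3 × 3.178 × 10^-3 = 1.059 × 10^-3 mol
[Cr2O7^2-] = 1.059 × 10^-3 / 0.02037 = 0.05200 mol/L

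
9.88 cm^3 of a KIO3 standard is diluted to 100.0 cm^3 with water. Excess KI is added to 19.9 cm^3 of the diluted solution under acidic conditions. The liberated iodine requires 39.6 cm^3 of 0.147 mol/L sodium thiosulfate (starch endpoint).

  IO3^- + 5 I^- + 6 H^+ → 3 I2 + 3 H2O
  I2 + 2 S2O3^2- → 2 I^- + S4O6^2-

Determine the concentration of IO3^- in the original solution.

0.493 mol/L

n(S2O3^2-) = 0.0396 × 0.147 = 5.82 × 10^-3 mol
n(I2) = n(S2O3^2-)/2 = 2.91 × 10^-3 mol
From the 1:3 ratio, n(IO3^-) in the aliquot = 1/3 × 2.91 × 10^-3 = 9.70 × 10^-4 mol
[IO3^-]_dilute = 9.70 × 10^-4 / 0.0199 = 0.0488 mol/L
[IO3^-]_original = 0.0488 × 100.0/9.88 = 0.493 mol/L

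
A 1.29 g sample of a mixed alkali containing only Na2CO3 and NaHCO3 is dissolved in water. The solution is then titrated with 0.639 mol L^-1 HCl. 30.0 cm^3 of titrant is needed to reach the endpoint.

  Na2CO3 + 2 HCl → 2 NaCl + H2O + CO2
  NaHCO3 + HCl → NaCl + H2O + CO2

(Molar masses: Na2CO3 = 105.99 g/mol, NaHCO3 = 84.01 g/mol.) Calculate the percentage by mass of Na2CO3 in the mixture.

n(HCl) = 0.0300 × 0.639 = 0.0192 mol
Let x = n(Na2CO3), y = n(NaHCO3).
Titrant: 2x + 1y = 0.0192;  mass: 105.99x + 84.01y = 1.29
Solving, x = 5.17 × 10^-3 mol, y = 8.84 × 10^-3 mol
mass of Na2CO3 = 5.17 × 10^-3 × 105.99 = 0.548 g
% Na2CO3 = 0.548 / 1.29 × 100 = 42.4 %

42.4 %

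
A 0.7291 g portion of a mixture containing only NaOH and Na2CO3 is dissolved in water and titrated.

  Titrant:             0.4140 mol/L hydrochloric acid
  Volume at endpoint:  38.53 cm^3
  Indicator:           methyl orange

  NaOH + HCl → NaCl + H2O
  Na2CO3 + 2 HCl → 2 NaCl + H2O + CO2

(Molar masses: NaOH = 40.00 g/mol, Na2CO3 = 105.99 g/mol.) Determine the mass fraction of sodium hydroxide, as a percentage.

n(HCl) = 0.03853 × 0.4140 = 0.01595 mol
Let x = n(NaOH), y = n(Na2CO3).
Titrant: 1x + 2y = 0.01595;  mass: 40.00x + 105.99y = 0.7291
Solving, x = 8.945 × 10^-3 mol, y = 3.503 × 10^-3 mol
mass of NaOH = 8.945 × 10^-3 × 40.00 = 0.3578 g
% NaOH = 0.3578 / 0.7291 × 100 = 49.08 %

49.08 %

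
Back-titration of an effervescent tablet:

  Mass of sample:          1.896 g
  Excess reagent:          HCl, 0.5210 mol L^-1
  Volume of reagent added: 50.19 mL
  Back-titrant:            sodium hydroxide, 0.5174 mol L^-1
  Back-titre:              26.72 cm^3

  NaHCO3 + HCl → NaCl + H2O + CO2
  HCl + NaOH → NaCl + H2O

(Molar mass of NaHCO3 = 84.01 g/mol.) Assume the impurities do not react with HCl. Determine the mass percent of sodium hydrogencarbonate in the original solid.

n(HCl) added = 0.05019 × 0.5210 = 0.02615 mol
n(NaOH) used in back-titration = 0.02672 × 0.5174 = 0.01382 mol
n(HCl) left over = 0.01382 mol (1:1 ratio)
n(HCl) consumed by analyte = 0.02615 − 0.01382 = 0.01232 mol
n(NaHCO3) = 0.01232 mol (1:1 ratio)
mass of NaHCO3 = 0.01232 × 84.01 = 1.035 g
% NaHCO3 = 1.035 / 1.896 × 100 = 54.61 %

54.61 %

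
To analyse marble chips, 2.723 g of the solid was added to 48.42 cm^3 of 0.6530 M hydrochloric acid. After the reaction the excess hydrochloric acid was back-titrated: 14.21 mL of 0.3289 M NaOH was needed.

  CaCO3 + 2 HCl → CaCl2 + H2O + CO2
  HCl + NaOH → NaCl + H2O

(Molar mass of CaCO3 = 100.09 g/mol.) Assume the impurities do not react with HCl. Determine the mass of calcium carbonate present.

1.348 g

n(HCl) added = 0.04842 × 0.6530 = 0.03162 mol
n(NaOH) used in back-titration = 0.01421 × 0.3289 = 4.674 × 10^-3 mol
n(HCl) left over = 4.674 × 10^-3 mol (1:1 ratio)
n(HCl) consumed by analyte = 0.03162 − 4.674 × 10^-3 = 0.02694 mol
From the 1:2 ratio, n(CaCO3) = 1/2 × 0.02694 = 0.01347 mol
mass of CaCO3 = 0.01347 × 100.09 = 1.348 g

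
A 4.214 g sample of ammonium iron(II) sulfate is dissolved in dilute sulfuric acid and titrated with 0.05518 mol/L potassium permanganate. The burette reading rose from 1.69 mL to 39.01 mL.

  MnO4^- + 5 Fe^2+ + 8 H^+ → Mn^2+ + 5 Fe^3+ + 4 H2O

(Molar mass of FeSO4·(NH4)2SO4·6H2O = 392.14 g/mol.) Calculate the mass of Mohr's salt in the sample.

4.038 g

n(KMnO4) = 0.03732 L × 0.05518 mol/L = 2.059 × 10^-3 mol
From the 5:1 ratio, n(FeSO4·(NH4)2SO4·6H2O) = 5/1 × 2.059 × 10^-3 = 0.01030 mol
mass of FeSO4·(NH4)2SO4·6H2O = 0.01030 × 392.14 g/mol = 4.038 g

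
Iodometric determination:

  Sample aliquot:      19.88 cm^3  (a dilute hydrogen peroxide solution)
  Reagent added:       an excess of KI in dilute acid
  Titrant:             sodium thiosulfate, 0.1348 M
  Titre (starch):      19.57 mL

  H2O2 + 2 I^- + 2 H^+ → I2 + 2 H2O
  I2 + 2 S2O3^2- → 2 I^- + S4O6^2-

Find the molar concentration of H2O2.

0.06635 M

n(S2O3^2-) = 0.01957 × 0.1348 = 2.638 × 10^-3 mol
n(I2) = n(S2O3^2-)/2 = 1.319 × 10^-3 mol
n(H2O2) in the aliquot = 1.319 × 10^-3 mol (1:1 ratio)
[H2O2] = 1.319 × 10^-3 / 0.01988 = 0.06635 mol/L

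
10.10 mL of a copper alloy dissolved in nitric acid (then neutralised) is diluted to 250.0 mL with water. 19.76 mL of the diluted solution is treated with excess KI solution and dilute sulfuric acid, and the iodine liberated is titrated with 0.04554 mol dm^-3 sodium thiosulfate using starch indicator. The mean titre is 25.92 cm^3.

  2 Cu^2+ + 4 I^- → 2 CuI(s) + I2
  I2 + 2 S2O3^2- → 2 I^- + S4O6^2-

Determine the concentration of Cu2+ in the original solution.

1.479 mol/L

n(S2O3^2-) = 0.02592 × 0.04554 = 1.180 × 10^-3 mol
n(I2) = n(S2O3^2-)/2 = 5.902 × 10^-4 mol
From the 2:1 ratio, n(Cu2+) in the aliquot = 2/1 × 5.902 × 10^-4 = 1.180 × 10^-3 mol
[Cu2+]_dilute = 1.180 × 10^-3 / 0.01976 = 0.05974 mol/L
[Cu2+]_original = 0.05974 × 250.0/10.10 = 1.479 mol/L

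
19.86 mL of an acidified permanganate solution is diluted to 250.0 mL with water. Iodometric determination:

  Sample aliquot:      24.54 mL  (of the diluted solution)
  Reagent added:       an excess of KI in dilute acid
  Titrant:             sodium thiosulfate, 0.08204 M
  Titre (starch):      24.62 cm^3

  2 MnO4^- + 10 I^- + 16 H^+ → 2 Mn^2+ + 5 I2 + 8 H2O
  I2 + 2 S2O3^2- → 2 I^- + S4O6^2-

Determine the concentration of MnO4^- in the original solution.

n(S2O3^2-) = 0.02462 × 0.08204 = 2.020 × 10^-3 mol
n(I2) = n(S2O3^2-)/2 = 1.010 × 10^-3 mol
From the 2:5 ratio, n(MnO4^-) in the aliquot = 2/5 × 1.010 × 10^-3 = 4.040 × 10^-4 mol
[MnO4^-]_dilute = 4.040 × 10^-4 / 0.02454 = 0.01646 mol/L
[MnO4^-]_original = 0.01646 × 250.0/19.86 = 0.2072 mol/L

0.2072 M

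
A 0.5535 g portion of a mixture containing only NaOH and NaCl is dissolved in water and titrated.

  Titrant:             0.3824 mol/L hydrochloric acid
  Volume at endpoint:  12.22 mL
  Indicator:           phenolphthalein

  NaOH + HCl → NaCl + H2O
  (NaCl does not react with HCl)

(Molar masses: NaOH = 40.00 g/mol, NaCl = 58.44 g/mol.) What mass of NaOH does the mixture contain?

0.1869 g

n(HCl) = 0.01222 × 0.3824 = 4.673 × 10^-3 mol
Let x = n(NaOH), y = n(NaCl).
Titrant: 1x = 4.673 × 10^-3;  mass: 40.00x + 58.44y = 0.5535
Solving, x = 4.673 × 10^-3 mol, y = 6.273 × 10^-3 mol
mass of NaOH = 4.673 × 10^-3 × 40.00 = 0.1869 g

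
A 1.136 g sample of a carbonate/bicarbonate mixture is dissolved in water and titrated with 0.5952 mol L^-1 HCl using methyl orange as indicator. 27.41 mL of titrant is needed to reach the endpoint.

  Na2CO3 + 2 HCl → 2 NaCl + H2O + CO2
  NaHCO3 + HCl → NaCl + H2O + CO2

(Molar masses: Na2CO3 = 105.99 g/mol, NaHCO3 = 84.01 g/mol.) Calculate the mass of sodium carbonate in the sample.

0.4008 g

n(HCl) = 0.02741 × 0.5952 = 0.01631 mol
Let x = n(Na2CO3), y = n(NaHCO3).
Titrant: 2x + 1y = 0.01631;  mass: 105.99x + 84.01y = 1.136
Solving, x = 3.782 × 10^-3 mol, y = 8.751 × 10^-3 mol
mass of Na2CO3 = 3.782 × 10^-3 × 105.99 = 0.4008 g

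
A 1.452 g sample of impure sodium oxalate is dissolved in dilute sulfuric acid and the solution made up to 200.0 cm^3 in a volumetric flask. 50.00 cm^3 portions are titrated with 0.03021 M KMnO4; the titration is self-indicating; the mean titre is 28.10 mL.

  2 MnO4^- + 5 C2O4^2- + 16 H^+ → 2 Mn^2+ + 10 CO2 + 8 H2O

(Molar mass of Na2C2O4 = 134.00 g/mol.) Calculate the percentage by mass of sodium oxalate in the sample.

78.34 %

n(KMnO4) per titration = 0.02810 × 0.03021 = 8.489 × 10^-4 mol
From the 5:2 ratio, n(Na2C2O4) in each aliquot = 5/2 × 8.489 × 10^-4 = 2.122 × 10^-3 mol
n(Na2C2O4) in the whole flask = 2.122 × 10^-3 × 200.0/50.00 = 8.489 × 10^-3 mol
mass of Na2C2O4 = 8.489 × 10^-3 × 134.00 = 1.138 g
% Na2C2O4 = 1.138 / 1.452 × 100 = 78.34 %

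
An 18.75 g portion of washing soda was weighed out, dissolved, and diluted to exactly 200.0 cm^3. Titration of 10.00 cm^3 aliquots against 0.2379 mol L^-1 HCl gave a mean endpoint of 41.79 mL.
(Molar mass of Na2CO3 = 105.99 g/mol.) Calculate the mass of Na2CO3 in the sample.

10.54 g

Na2CO3 + 2 HCl → 2 NaCl + H2O + CO2
n(HCl) per titration = 0.04179 × 0.2379 = 9.942 × 10^-3 mol
From the 1:2 ratio, n(Na2CO3) in each aliquot = 1/2 × 9.942 × 10^-3 = 4.971 × 10^-3 mol
n(Na2CO3) in the whole flask = 4.971 × 10^-3 × 200.0/10.00 = 0.09942 mol
mass of Na2CO3 = 0.09942 × 105.99 = 10.54 g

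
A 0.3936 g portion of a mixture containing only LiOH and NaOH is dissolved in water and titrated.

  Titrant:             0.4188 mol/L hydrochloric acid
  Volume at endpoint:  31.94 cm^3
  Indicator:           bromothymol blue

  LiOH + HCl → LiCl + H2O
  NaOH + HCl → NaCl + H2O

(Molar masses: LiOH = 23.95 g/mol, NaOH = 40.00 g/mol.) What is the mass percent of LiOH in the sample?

n(HCl) = 0.03194 × 0.4188 = 0.01338 mol
Let x = n(LiOH), y = n(NaOH).
Titrant: 1x + 1y = 0.01338;  mass: 23.95x + 40.00y = 0.3936
Solving, x = 8.814 × 10^-3 mol, y = 4.563 × 10^-3 mol
mass of LiOH = 8.814 × 10^-3 × 23.95 = 0.2111 g
% LiOH = 0.2111 / 0.3936 × 100 = 53.63 %

53.63 %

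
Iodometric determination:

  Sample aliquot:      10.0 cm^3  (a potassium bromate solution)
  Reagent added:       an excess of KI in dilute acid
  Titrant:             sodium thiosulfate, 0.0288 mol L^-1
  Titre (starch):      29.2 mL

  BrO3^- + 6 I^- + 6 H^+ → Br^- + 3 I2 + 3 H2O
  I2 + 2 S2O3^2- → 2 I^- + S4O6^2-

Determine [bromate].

0.0140 mol/L

n(S2O3^2-) = 0.0292 × 0.0288 = 8.41 × 10^-4 mol
n(I2) = n(S2O3^2-)/2 = 4.20 × 10^-4 mol
From the 1:3 ratio, n(BrO3^-) in the aliquot = 1/3 × 4.20 × 10^-4 = 1.40 × 10^-4 mol
[BrO3^-] = 1.40 × 10^-4 / 0.0100 = 0.0140 mol/L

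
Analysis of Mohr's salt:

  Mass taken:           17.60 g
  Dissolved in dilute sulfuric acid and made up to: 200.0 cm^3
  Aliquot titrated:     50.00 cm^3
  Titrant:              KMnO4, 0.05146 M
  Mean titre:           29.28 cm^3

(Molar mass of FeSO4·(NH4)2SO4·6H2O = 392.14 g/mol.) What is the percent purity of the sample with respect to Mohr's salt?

MnO4^- + 5 Fe^2+ + 8 H^+ → Mn^2+ + 5 Fe^3+ + 4 H2O
n(KMnO4) per titration = 0.02928 × 0.05146 = 1.507 × 10^-3 mol
From the 5:1 ratio, n(FeSO4·(NH4)2SO4·6H2O) in each aliquot = 5/1 × 1.507 × 10^-3 = 7.534 × 10^-3 mol
n(FeSO4·(NH4)2SO4·6H2O) in the whole flask = 7.534 × 10^-3 × 200.0/50.00 = 0.03013 mol
mass of FeSO4·(NH4)2SO4·6H2O = 0.03013 × 392.14 = 11.82 g
% FeSO4·(NH4)2SO4·6H2O = 11.82 / 17.60 × 100 = 67.14 %

67.14 %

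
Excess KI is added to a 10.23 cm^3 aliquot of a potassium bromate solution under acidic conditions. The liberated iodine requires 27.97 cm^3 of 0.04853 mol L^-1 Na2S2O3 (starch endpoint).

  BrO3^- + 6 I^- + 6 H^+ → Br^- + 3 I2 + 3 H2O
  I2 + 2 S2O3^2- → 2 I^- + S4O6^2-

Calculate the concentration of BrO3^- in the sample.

0.02211 mol/L

n(S2O3^2-) = 0.02797 × 0.04853 = 1.357 × 10^-3 mol
n(I2) = n(S2O3^2-)/2 = 6.787 × 10^-4 mol
From the 1:3 ratio, n(BrO3^-) in the aliquot = 1/3 × 6.787 × 10^-4 = 2.262 × 10^-4 mol
[BrO3^-] = 2.262 × 10^-4 / 0.01023 = 0.02211 mol/L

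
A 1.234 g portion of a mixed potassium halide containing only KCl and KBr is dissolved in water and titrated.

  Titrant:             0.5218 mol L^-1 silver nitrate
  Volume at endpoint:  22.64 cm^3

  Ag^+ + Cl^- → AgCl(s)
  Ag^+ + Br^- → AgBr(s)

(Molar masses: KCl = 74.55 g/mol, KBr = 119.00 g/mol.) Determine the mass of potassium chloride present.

n(AgNO3) = 0.02264 × 0.5218 = 0.01181 mol
Let x = n(KCl), y = n(KBr).
Titrant: 1x + 1y = 0.01181;  mass: 74.55x + 119.00y = 1.234
Solving, x = 3.865 × 10^-3 mol, y = 7.948 × 10^-3 mol
mass of KCl = 3.865 × 10^-3 × 74.55 = 0.2882 g

0.2882 g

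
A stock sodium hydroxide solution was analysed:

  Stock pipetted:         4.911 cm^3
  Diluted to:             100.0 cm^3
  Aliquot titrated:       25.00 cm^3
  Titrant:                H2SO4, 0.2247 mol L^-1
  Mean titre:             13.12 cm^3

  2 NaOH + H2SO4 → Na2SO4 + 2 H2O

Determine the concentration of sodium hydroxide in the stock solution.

4.802 mol/L

n(H2SO4) = 0.01312 × 0.2247 = 2.948 × 10^-3 mol
From the 2:1 ratio, n(NaOH) in the aliquot = 2/1 × 2.948 × 10^-3 = 5.896 × 10^-3 mol
[NaOH]_dilute = 5.896 × 10^-3 / 0.02500 = 0.2358 mol/L
Dilution factor = 100.0 / 4.911 = 20.36
[NaOH]_stock = 0.2358 × 20.36 = 4.802 mol/L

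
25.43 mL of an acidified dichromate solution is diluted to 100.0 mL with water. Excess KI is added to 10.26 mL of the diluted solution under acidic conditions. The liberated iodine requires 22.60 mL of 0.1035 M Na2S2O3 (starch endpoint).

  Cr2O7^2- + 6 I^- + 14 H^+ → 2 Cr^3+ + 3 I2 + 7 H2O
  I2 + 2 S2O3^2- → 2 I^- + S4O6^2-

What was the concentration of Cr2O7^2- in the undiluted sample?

n(S2O3^2-) = 0.02260 × 0.1035 = 2.339 × 10^-3 mol
n(I2) = n(S2O3^2-)/2 = 1.170 × 10^-3 mol
From the 1:3 ratio, n(Cr2O7^2-) in the aliquot = 1/3 × 1.170 × 10^-3 = 3.898 × 10^-4 mol
[Cr2O7^2-]_dilute = 3.898 × 10^-4 / 0.01026 = 0.03800 mol/L
[Cr2O7^2-]_original = 0.03800 × 100.0/25.43 = 0.1494 mol/L

0.1494 M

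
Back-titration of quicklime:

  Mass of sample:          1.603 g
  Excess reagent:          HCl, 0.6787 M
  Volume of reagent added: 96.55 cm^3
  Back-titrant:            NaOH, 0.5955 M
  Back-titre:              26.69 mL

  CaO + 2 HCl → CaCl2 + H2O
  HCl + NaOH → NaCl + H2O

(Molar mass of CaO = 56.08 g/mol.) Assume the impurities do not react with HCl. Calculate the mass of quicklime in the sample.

n(HCl) added = 0.09655 × 0.6787 = 0.06553 mol
n(NaOH) used in back-titration = 0.02669 × 0.5955 = 0.01589 mol
n(HCl) left over = 0.01589 mol (1:1 ratio)
n(HCl) consumed by analyte = 0.06553 − 0.01589 = 0.04963 mol
From the 1:2 ratio, n(CaO) = 1/2 × 0.04963 = 0.02482 mol
mass of CaO = 0.02482 × 56.08 = 1.392 g

1.392 g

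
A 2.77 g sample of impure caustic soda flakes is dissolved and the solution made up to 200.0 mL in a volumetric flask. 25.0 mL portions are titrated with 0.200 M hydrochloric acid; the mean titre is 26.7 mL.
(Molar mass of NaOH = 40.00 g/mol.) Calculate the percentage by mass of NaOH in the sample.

NaOH + HCl → NaCl + H2O
n(HCl) per titration = 0.0267 × 0.200 = 5.34 × 10^-3 mol
n(NaOH) in each aliquot = 5.34 × 10^-3 mol (1:1 ratio)
n(NaOH) in the whole flask = 5.34 × 10^-3 × 200.0/25.0 = 0.0427 mol
mass of NaOH = 0.0427 × 40.00 = 1.71 g
% NaOH = 1.71 / 2.77 × 100 = 61.7 %

61.7 %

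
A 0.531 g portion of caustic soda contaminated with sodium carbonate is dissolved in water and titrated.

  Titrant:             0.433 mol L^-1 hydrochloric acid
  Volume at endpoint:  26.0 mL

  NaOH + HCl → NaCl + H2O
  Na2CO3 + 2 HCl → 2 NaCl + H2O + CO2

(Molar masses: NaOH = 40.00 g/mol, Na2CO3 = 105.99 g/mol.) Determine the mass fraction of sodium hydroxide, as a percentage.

38.0 %

n(HCl) = 0.0260 × 0.433 = 0.0113 mol
Let x = n(NaOH), y = n(Na2CO3).
Titrant: 1x + 2y = 0.0113;  mass: 40.00x + 105.99y = 0.531
Solving, x = 5.05 × 10^-3 mol, y = 3.10 × 10^-3 mol
mass of NaOH = 5.05 × 10^-3 × 40.00 = 0.202 g
% NaOH = 0.202 / 0.531 × 100 = 38.0 %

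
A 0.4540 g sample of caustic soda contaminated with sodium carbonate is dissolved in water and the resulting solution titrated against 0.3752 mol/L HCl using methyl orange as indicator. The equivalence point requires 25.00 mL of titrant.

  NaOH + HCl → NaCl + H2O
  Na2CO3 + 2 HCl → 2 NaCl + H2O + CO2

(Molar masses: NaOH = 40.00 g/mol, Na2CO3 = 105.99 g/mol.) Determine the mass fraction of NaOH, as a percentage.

n(HCl) = 0.02500 × 0.3752 = 9.380 × 10^-3 mol
Let x = n(NaOH), y = n(Na2CO3).
Titrant: 1x + 2y = 9.380 × 10^-3;  mass: 40.00x + 105.99y = 0.4540
Solving, x = 3.316 × 10^-3 mol, y = 3.032 × 10^-3 mol
mass of NaOH = 3.316 × 10^-3 × 40.00 = 0.1326 g
% NaOH = 0.1326 / 0.4540 × 100 = 29.22 %

29.22 %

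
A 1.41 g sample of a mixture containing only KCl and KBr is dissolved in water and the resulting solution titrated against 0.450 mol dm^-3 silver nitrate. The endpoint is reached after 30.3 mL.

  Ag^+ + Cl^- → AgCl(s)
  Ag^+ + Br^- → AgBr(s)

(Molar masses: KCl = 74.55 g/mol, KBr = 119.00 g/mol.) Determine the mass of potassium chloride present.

n(AgNO3) = 0.0303 × 0.450 = 0.0136 mol
Let x = n(KCl), y = n(KBr).
Titrant: 1x + 1y = 0.0136;  mass: 74.55x + 119.00y = 1.41
Solving, x = 4.78 × 10^-3 mol, y = 8.85 × 10^-3 mol
mass of KCl = 4.78 × 10^-3 × 74.55 = 0.357 g

0.357 g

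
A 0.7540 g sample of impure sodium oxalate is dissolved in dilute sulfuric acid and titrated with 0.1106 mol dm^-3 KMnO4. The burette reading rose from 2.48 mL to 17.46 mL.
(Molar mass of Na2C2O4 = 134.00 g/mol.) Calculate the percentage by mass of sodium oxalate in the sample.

73.61 %

2 MnO4^- + 5 C2O4^2- + 16 H^+ → 2 Mn^2+ + 10 CO2 + 8 H2O
n(KMnO4) = 0.01498 L × 0.1106 mol/L = 1.657 × 10^-3 mol
From the 5:2 ratio, n(Na2C2O4) = 5/2 × 1.657 × 10^-3 = 4.142 × 10^-3 mol
mass of Na2C2O4 = 4.142 × 10^-3 × 134.00 g/mol = 0.5550 g
% Na2C2O4 = 0.5550 / 0.7540 × 100 = 73.61 %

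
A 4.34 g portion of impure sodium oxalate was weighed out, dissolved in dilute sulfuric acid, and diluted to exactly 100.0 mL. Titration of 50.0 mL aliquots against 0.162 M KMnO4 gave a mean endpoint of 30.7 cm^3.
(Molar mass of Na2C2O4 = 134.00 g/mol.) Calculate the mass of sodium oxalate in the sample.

2 MnO4^- + 5 C2O4^2- + 16 H^+ → 2 Mn^2+ + 10 CO2 + 8 H2O
n(KMnO4) per titration = 0.0307 × 0.162 = 4.97 × 10^-3 mol
From the 5:2 ratio, n(Na2C2O4) in each aliquot = 5/2 × 4.97 × 10^-3 = 0.0124 mol
n(Na2C2O4) in the whole flask = 0.0124 × 100.0/50.0 = 0.0249 mol
mass of Na2C2O4 = 0.0249 × 134.00 = 3.33 g

3.33 g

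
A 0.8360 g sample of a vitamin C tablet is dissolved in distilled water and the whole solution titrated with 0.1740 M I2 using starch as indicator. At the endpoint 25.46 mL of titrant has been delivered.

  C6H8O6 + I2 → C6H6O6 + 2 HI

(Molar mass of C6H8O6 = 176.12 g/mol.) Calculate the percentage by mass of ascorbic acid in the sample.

93.33 %

n(I2) = 0.02546 L × 0.1740 mol/L = 4.430 × 10^-3 mol
n(C6H8O6) = 4.430 × 10^-3 mol (1:1 ratio)
mass of C6H8O6 = 4.430 × 10^-3 × 176.12 g/mol = 0.7802 g
% C6H8O6 = 0.7802 / 0.8360 × 100 = 93.33 %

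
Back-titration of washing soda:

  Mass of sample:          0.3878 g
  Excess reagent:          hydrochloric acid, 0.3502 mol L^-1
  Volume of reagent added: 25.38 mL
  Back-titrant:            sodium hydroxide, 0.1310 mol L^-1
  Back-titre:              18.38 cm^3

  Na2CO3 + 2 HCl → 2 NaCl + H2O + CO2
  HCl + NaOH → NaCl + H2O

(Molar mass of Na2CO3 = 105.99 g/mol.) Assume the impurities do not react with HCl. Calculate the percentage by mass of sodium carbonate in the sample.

n(HCl) added = 0.02538 × 0.3502 = 8.888 × 10^-3 mol
n(NaOH) used in back-titration = 0.01838 × 0.1310 = 2.408 × 10^-3 mol
n(HCl) left over = 2.408 × 10^-3 mol (1:1 ratio)
n(HCl) consumed by analyte = 8.888 × 10^-3 − 2.408 × 10^-3 = 6.480 × 10^-3 mol
From the 1:2 ratio, n(Na2CO3) = 1/2 × 6.480 × 10^-3 = 3.240 × 10^-3 mol
mass of Na2CO3 = 3.240 × 10^-3 × 105.99 = 0.3434 g
% Na2CO3 = 0.3434 / 0.3878 × 100 = 88.56 %

88.56 %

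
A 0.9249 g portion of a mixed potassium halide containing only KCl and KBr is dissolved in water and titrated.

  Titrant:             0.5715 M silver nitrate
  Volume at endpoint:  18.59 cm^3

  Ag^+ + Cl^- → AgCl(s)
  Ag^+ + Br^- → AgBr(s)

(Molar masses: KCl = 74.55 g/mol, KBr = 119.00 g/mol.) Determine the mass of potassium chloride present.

0.5692 g

n(AgNO3) = 0.01859 × 0.5715 = 0.01062 mol
Let x = n(KCl), y = n(KBr).
Titrant: 1x + 1y = 0.01062;  mass: 74.55x + 119.00y = 0.9249
Solving, x = 7.635 × 10^-3 mol, y = 2.989 × 10^-3 mol
mass of KCl = 7.635 × 10^-3 × 74.55 = 0.5692 g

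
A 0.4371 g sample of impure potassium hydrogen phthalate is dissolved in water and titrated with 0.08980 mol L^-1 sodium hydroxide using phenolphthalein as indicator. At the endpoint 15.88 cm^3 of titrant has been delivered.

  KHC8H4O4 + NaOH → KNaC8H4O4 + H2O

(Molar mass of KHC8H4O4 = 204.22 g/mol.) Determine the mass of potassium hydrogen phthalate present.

0.2912 g

n(NaOH) = 0.01588 L × 0.08980 mol/L = 1.426 × 10^-3 mol
n(KHC8H4O4) = 1.426 × 10^-3 mol (1:1 ratio)
mass of KHC8H4O4 = 1.426 × 10^-3 × 204.22 g/mol = 0.2912 g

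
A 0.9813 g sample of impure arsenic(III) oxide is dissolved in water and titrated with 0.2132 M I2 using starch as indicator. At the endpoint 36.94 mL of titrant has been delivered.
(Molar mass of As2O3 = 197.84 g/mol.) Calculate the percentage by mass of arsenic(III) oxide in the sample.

As2O3 + 2 I2 + 2 H2O → As2O5 + 4 HI
n(I2) = 0.03694 L × 0.2132 mol/L = 7.876 × 10^-3 mol
From the 1:2 ratio, n(As2O3) = 1/2 × 7.876 × 10^-3 = 3.938 × 10^-3 mol
mass of As2O3 = 3.938 × 10^-3 × 197.84 g/mol = 0.7791 g
% As2O3 = 0.7791 / 0.9813 × 100 = 79.39 %

79.39 %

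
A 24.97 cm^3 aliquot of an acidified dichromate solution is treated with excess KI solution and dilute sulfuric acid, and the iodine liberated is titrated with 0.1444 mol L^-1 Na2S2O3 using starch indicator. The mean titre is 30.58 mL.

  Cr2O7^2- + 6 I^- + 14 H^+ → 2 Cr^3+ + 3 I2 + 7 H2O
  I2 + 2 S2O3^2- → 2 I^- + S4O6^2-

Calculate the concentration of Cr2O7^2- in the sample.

0.02947 mol/L

n(S2O3^2-) = 0.03058 × 0.1444 = 4.416 × 10^-3 mol
n(I2) = n(S2O3^2-)/2 = 2.208 × 10^-3 mol
From the 1:3 ratio, n(Cr2O7^2-) in the aliquot = 1/3 × 2.208 × 10^-3 = 7.360 × 10^-4 mol
[Cr2O7^2-] = 7.360 × 10^-4 / 0.02497 = 0.02947 mol/L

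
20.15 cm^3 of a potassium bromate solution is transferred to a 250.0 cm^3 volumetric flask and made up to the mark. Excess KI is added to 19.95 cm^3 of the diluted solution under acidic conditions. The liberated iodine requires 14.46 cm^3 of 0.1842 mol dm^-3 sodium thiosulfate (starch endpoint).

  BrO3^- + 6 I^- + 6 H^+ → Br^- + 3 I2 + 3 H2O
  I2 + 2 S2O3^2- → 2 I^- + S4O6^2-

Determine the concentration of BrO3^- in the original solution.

0.2761 mol/L

n(S2O3^2-) = 0.01446 × 0.1842 = 2.664 × 10^-3 mol
n(I2) = n(S2O3^2-)/2 = 1.332 × 10^-3 mol
From the 1:3 ratio, n(BrO3^-) in the aliquot = 1/3 × 1.332 × 10^-3 = 4.439 × 10^-4 mol
[BrO3^-]_dilute = 4.439 × 10^-4 / 0.01995 = 0.02225 mol/L
[BrO3^-]_original = 0.02225 × 250.0/20.15 = 0.2761 mol/L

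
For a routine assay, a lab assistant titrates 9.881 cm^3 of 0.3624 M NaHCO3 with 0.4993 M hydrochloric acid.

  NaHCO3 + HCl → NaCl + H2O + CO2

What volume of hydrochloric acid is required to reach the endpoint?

n(NaHCO3) = 0.009881 L × 0.3624 mol/L = 3.581 × 10^-3 mol
n(HCl) = 3.581 × 10^-3 mol (1:1 stoichiometry)
V(HCl) = 3.581 × 10^-3 mol / 0.4993 mol/L = 0.007172 L = 7.172 mL

7.172 mL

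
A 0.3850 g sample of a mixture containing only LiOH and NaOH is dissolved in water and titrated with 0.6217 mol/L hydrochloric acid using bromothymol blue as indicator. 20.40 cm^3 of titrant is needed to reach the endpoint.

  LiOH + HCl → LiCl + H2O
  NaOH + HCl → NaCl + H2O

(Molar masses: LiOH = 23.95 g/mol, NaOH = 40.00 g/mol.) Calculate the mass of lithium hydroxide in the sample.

0.1825 g

n(HCl) = 0.02040 × 0.6217 = 0.01268 mol
Let x = n(LiOH), y = n(NaOH).
Titrant: 1x + 1y = 0.01268;  mass: 23.95x + 40.00y = 0.3850
Solving, x = 7.620 × 10^-3 mol, y = 5.062 × 10^-3 mol
mass of LiOH = 7.620 × 10^-3 × 23.95 = 0.1825 g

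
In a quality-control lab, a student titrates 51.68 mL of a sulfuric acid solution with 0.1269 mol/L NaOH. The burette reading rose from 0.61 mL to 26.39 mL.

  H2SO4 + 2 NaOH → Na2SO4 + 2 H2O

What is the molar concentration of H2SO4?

n(NaOH) = 0.02578 L × 0.1269 mol/L = 3.271 × 10^-3 mol
From the 1:2 mole ratio, n(H2SO4) = 1/2 × 3.271 × 10^-3 = 1.636 × 10^-3 mol
[H2SO4] = 1.636 × 10^-3 mol / 0.05168 L = 0.03165 mol/L

0.03165 mol/L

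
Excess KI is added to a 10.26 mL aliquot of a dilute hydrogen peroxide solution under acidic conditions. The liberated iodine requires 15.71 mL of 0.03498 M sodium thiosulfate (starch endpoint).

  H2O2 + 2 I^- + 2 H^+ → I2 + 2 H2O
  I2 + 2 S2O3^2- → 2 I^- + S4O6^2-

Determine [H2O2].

n(S2O3^2-) = 0.01571 × 0.03498 = 5.495 × 10^-4 mol
n(I2) = n(S2O3^2-)/2 = 2.748 × 10^-4 mol
n(H2O2) in the aliquot = 2.748 × 10^-4 mol (1:1 ratio)
[H2O2] = 2.748 × 10^-4 / 0.01026 = 0.02678 mol/L

0.02678 M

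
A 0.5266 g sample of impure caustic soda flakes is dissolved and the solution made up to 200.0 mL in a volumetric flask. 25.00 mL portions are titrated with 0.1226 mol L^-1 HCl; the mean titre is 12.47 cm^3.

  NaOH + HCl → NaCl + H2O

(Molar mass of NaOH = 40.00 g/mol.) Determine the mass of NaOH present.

n(HCl) per titration = 0.01247 × 0.1226 = 1.529 × 10^-3 mol
n(NaOH) in each aliquot = 1.529 × 10^-3 mol (1:1 ratio)
n(NaOH) in the whole flask = 1.529 × 10^-3 × 200.0/25.00 = 0.01223 mol
mass of NaOH = 0.01223 × 40.00 = 0.4892 g

0.4892 g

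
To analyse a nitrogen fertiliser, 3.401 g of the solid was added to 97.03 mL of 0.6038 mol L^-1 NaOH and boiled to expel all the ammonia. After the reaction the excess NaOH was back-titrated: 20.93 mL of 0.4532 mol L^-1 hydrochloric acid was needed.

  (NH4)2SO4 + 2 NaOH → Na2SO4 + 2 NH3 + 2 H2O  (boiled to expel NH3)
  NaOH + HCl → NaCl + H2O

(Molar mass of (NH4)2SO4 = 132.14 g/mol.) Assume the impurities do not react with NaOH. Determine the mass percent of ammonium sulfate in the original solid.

95.39 %

n(NaOH) added = 0.09703 × 0.6038 = 0.05859 mol
n(HCl) used in back-titration = 0.02093 × 0.4532 = 9.485 × 10^-3 mol
n(NaOH) left over = 9.485 × 10^-3 mol (1:1 ratio)
n(NaOH) consumed by analyte = 0.05859 − 9.485 × 10^-3 = 0.04910 mol
From the 1:2 ratio, n((NH4)2SO4) = 1/2 × 0.04910 = 0.02455 mol
mass of (NH4)2SO4 = 0.02455 × 132.14 = 3.244 g
% (NH4)2SO4 = 3.244 / 3.401 × 100 = 95.39 %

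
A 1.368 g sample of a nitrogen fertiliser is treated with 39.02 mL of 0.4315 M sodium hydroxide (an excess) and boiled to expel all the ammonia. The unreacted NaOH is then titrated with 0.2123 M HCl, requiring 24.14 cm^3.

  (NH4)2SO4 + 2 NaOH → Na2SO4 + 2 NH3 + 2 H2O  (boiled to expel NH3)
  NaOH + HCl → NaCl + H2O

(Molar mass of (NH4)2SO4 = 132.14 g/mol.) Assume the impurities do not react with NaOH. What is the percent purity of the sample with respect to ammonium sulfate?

n(NaOH) added = 0.03902 × 0.4315 = 0.01684 mol
n(HCl) used in back-titration = 0.02414 × 0.2123 = 5.125 × 10^-3 mol
n(NaOH) left over = 5.125 × 10^-3 mol (1:1 ratio)
n(NaOH) consumed by analyte = 0.01684 − 5.125 × 10^-3 = 0.01171 mol
From the 1:2 ratio, n((NH4)2SO4) = 1/2 × 0.01171 = 5.856 × 10^-3 mol
mass of (NH4)2SO4 = 5.856 × 10^-3 × 132.14 = 0.7738 g
% (NH4)2SO4 = 0.7738 / 1.368 × 100 = 56.57 %

56.57 %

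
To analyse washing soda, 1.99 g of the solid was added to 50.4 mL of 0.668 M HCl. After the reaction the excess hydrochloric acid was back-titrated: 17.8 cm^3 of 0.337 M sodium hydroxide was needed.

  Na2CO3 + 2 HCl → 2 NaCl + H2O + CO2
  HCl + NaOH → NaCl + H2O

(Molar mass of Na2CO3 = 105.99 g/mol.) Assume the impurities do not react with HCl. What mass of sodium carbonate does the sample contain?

1.47 g

n(HCl) added = 0.0504 × 0.668 = 0.0337 mol
n(NaOH) used in back-titration = 0.0178 × 0.337 = 6.00 × 10^-3 mol
n(HCl) left over = 6.00 × 10^-3 mol (1:1 ratio)
n(HCl) consumed by analyte = 0.0337 − 6.00 × 10^-3 = 0.0277 mol
From the 1:2 ratio, n(Na2CO3) = 1/2 × 0.0277 = 0.0138 mol
mass of Na2CO3 = 0.0138 × 105.99 = 1.47 g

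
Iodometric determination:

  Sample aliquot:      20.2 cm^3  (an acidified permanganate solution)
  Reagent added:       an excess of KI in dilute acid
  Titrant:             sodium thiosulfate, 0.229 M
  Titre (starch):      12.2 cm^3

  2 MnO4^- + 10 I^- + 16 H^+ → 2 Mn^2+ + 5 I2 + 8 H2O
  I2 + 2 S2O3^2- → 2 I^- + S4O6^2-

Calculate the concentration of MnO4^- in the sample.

0.0277 M

n(S2O3^2-) = 0.0122 × 0.229 = 2.79 × 10^-3 mol
n(I2) = n(S2O3^2-)/2 = 1.40 × 10^-3 mol
From the 2:5 ratio, n(MnO4^-) in the aliquot = 2/5 × 1.40 × 10^-3 = 5.59 × 10^-4 mol
[MnO4^-] = 5.59 × 10^-4 / 0.0202 = 0.0277 mol/L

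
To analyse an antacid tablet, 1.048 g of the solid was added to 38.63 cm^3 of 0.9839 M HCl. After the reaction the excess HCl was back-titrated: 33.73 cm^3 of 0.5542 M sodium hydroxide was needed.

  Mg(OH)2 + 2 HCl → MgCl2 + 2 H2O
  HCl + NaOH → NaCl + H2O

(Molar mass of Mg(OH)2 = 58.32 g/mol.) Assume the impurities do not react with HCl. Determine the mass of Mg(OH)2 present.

n(HCl) added = 0.03863 × 0.9839 = 0.03801 mol
n(NaOH) used in back-titration = 0.03373 × 0.5542 = 0.01869 mol
n(HCl) left over = 0.01869 mol (1:1 ratio)
n(HCl) consumed by analyte = 0.03801 − 0.01869 = 0.01931 mol
From the 1:2 ratio, n(Mg(OH)2) = 1/2 × 0.01931 = 9.657 × 10^-3 mol
mass of Mg(OH)2 = 9.657 × 10^-3 × 58.32 = 0.5632 g

0.5632 g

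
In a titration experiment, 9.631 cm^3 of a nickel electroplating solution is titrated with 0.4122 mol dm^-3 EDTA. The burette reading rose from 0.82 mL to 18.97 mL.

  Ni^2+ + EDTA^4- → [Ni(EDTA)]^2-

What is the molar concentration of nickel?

0.7768 mol/L

n(EDTA) = 0.01815 L × 0.4122 mol/L = 7.481 × 10^-3 mol
n(Ni2+) = 7.481 × 10^-3 mol (1:1 mole ratio)
[Ni2+] = 7.481 × 10^-3 mol / 0.009631 L = 0.7768 mol/L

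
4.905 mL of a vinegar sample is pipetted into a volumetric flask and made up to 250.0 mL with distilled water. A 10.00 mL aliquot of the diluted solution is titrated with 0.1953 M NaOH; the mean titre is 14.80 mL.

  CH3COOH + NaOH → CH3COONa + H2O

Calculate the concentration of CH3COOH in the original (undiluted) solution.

14.73 M

n(NaOH) = 0.01480 × 0.1953 = 2.890 × 10^-3 mol
n(CH3COOH) in the aliquot = 2.890 × 10^-3 mol (1:1 ratio)
[CH3COOH]_dilute = 2.890 × 10^-3 / 0.01000 = 0.2890 mol/L
Dilution factor = 250.0 / 4.905 = 50.97
[CH3COOH]_stock = 0.2890 × 50.97 = 14.73 mol/L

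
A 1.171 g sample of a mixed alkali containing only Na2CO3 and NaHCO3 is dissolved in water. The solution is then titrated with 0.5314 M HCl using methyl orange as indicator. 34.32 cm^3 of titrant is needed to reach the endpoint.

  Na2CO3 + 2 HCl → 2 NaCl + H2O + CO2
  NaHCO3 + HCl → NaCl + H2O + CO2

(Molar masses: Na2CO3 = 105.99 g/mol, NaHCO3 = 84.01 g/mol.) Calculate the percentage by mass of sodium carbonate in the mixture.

52.70 %

n(HCl) = 0.03432 × 0.5314 = 0.01824 mol
Let x = n(Na2CO3), y = n(NaHCO3).
Titrant: 2x + 1y = 0.01824;  mass: 105.99x + 84.01y = 1.171
Solving, x = 5.822 × 10^-3 mol, y = 6.593 × 10^-3 mol
mass of Na2CO3 = 5.822 × 10^-3 × 105.99 = 0.6171 g
% Na2CO3 = 0.6171 / 1.171 × 100 = 52.70 %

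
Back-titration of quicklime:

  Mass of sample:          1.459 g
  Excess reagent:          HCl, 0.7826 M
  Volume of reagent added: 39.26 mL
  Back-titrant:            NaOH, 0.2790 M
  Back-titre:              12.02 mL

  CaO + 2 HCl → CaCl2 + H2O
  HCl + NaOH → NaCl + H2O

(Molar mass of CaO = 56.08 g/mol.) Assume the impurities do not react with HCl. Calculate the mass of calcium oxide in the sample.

n(HCl) added = 0.03926 × 0.7826 = 0.03072 mol
n(NaOH) used in back-titration = 0.01202 × 0.2790 = 3.354 × 10^-3 mol
n(HCl) left over = 3.354 × 10^-3 mol (1:1 ratio)
n(HCl) consumed by analyte = 0.03072 − 3.354 × 10^-3 = 0.02737 mol
From the 1:2 ratio, n(CaO) = 1/2 × 0.02737 = 0.01369 mol
mass of CaO = 0.01369 × 56.08 = 0.7675 g

0.7675 g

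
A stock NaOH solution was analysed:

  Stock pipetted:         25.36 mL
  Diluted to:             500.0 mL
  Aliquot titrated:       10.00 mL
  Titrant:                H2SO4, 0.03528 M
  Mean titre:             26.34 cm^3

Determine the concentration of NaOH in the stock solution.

2 NaOH + H2SO4 → Na2SO4 + 2 H2O
n(H2SO4) = 0.02634 × 0.03528 = 9.293 × 10^-4 mol
From the 2:1 ratio, n(NaOH) in the aliquot = 2/1 × 9.293 × 10^-4 = 1.859 × 10^-3 mol
[NaOH]_dilute = 1.859 × 10^-3 / 0.01000 = 0.1859 mol/L
Dilution factor = 500.0 / 25.36 = 19.72
[NaOH]_stock = 0.1859 × 19.72 = 3.664 mol/L

3.664 M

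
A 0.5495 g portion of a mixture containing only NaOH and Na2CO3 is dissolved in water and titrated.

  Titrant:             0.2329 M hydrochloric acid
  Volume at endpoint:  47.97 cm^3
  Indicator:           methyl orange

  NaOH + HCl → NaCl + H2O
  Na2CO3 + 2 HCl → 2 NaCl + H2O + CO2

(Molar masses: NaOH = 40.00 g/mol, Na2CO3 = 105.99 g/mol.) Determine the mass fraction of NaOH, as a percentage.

n(HCl) = 0.04797 × 0.2329 = 0.01117 mol
Let x = n(NaOH), y = n(Na2CO3).
Titrant: 1x + 2y = 0.01117;  mass: 40.00x + 105.99y = 0.5495
Solving, x = 3.276 × 10^-3 mol, y = 3.948 × 10^-3 mol
mass of NaOH = 3.276 × 10^-3 × 40.00 = 0.1310 g
% NaOH = 0.1310 / 0.5495 × 100 = 23.85 %

23.85 %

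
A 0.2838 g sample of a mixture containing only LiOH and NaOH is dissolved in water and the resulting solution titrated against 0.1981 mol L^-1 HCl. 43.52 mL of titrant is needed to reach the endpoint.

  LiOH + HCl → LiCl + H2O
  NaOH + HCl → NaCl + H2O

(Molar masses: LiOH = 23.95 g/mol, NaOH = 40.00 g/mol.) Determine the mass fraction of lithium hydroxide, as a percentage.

32.10 %

n(HCl) = 0.04352 × 0.1981 = 8.621 × 10^-3 mol
Let x = n(LiOH), y = n(NaOH).
Titrant: 1x + 1y = 8.621 × 10^-3;  mass: 23.95x + 40.00y = 0.2838
Solving, x = 3.804 × 10^-3 mol, y = 4.817 × 10^-3 mol
mass of LiOH = 3.804 × 10^-3 × 23.95 = 0.09110 g
% LiOH = 0.09110 / 0.2838 × 100 = 32.10 %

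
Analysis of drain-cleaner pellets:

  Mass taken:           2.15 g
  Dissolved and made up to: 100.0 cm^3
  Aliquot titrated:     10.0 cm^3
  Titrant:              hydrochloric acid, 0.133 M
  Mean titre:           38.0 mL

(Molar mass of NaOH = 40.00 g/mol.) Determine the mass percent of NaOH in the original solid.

NaOH + HCl → NaCl + H2O
n(HCl) per titration = 0.0380 × 0.133 = 5.05 × 10^-3 mol
n(NaOH) in each aliquot = 5.05 × 10^-3 mol (1:1 ratio)
n(NaOH) in the whole flask = 5.05 × 10^-3 × 100.0/10.0 = 0.0505 mol
mass of NaOH = 0.0505 × 40.00 = 2.02 g
% NaOH = 2.02 / 2.15 × 100 = 94.0 %

94.0 %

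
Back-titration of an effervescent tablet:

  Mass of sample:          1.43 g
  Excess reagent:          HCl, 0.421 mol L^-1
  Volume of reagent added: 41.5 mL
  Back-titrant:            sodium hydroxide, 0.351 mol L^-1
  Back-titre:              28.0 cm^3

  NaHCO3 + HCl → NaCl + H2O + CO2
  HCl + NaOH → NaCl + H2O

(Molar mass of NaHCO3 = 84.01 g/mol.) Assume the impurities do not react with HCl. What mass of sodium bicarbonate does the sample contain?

0.642 g

n(HCl) added = 0.0415 × 0.421 = 0.0175 mol
n(NaOH) used in back-titration = 0.0280 × 0.351 = 9.83 × 10^-3 mol
n(HCl) left over = 9.83 × 10^-3 mol (1:1 ratio)
n(HCl) consumed by analyte = 0.0175 − 9.83 × 10^-3 = 7.64 × 10^-3 mol
n(NaHCO3) = 7.64 × 10^-3 mol (1:1 ratio)
mass of NaHCO3 = 7.64 × 10^-3 × 84.01 = 0.642 g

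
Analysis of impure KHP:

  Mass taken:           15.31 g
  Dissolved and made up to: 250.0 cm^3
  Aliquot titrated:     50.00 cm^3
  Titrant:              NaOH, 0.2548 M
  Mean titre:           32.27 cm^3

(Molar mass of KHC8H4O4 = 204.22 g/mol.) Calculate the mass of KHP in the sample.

KHC8H4O4 + NaOH → KNaC8H4O4 + H2O
n(NaOH) per titration = 0.03227 × 0.2548 = 8.222 × 10^-3 mol
n(KHC8H4O4) in each aliquot = 8.222 × 10^-3 mol (1:1 ratio)
n(KHC8H4O4) in the whole flask = 8.222 × 10^-3 × 250.0/50.00 = 0.04111 mol
mass of KHC8H4O4 = 0.04111 × 204.22 = 8.396 g

8.396 g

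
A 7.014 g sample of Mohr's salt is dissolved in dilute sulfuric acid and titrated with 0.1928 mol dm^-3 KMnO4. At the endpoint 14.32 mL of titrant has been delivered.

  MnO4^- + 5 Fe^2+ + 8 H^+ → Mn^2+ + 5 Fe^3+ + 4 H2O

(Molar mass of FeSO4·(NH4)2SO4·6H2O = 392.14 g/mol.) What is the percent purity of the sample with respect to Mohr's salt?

77.18 %

n(KMnO4) = 0.01432 L × 0.1928 mol/L = 2.761 × 10^-3 mol
From the 5:1 ratio, n(FeSO4·(NH4)2SO4·6H2O) = 5/1 × 2.761 × 10^-3 = 0.01380 mol
mass of FeSO4·(NH4)2SO4·6H2O = 0.01380 × 392.14 g/mol = 5.413 g
% FeSO4·(NH4)2SO4·6H2O = 5.413 / 7.014 × 100 = 77.18 %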